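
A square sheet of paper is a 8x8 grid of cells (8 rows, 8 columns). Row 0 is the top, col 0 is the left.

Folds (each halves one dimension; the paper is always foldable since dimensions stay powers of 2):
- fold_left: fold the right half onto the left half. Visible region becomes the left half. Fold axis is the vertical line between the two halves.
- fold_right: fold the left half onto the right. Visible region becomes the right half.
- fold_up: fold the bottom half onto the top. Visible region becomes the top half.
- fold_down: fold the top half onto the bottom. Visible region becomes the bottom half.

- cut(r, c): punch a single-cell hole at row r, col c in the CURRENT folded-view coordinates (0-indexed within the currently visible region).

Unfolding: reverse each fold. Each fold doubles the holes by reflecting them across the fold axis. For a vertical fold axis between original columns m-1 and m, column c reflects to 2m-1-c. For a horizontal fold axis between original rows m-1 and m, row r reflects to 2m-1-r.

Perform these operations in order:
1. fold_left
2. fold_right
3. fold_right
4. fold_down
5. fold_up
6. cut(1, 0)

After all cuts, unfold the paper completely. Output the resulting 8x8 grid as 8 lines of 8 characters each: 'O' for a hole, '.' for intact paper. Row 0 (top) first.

Answer: ........
OOOOOOOO
OOOOOOOO
........
........
OOOOOOOO
OOOOOOOO
........

Derivation:
Op 1 fold_left: fold axis v@4; visible region now rows[0,8) x cols[0,4) = 8x4
Op 2 fold_right: fold axis v@2; visible region now rows[0,8) x cols[2,4) = 8x2
Op 3 fold_right: fold axis v@3; visible region now rows[0,8) x cols[3,4) = 8x1
Op 4 fold_down: fold axis h@4; visible region now rows[4,8) x cols[3,4) = 4x1
Op 5 fold_up: fold axis h@6; visible region now rows[4,6) x cols[3,4) = 2x1
Op 6 cut(1, 0): punch at orig (5,3); cuts so far [(5, 3)]; region rows[4,6) x cols[3,4) = 2x1
Unfold 1 (reflect across h@6): 2 holes -> [(5, 3), (6, 3)]
Unfold 2 (reflect across h@4): 4 holes -> [(1, 3), (2, 3), (5, 3), (6, 3)]
Unfold 3 (reflect across v@3): 8 holes -> [(1, 2), (1, 3), (2, 2), (2, 3), (5, 2), (5, 3), (6, 2), (6, 3)]
Unfold 4 (reflect across v@2): 16 holes -> [(1, 0), (1, 1), (1, 2), (1, 3), (2, 0), (2, 1), (2, 2), (2, 3), (5, 0), (5, 1), (5, 2), (5, 3), (6, 0), (6, 1), (6, 2), (6, 3)]
Unfold 5 (reflect across v@4): 32 holes -> [(1, 0), (1, 1), (1, 2), (1, 3), (1, 4), (1, 5), (1, 6), (1, 7), (2, 0), (2, 1), (2, 2), (2, 3), (2, 4), (2, 5), (2, 6), (2, 7), (5, 0), (5, 1), (5, 2), (5, 3), (5, 4), (5, 5), (5, 6), (5, 7), (6, 0), (6, 1), (6, 2), (6, 3), (6, 4), (6, 5), (6, 6), (6, 7)]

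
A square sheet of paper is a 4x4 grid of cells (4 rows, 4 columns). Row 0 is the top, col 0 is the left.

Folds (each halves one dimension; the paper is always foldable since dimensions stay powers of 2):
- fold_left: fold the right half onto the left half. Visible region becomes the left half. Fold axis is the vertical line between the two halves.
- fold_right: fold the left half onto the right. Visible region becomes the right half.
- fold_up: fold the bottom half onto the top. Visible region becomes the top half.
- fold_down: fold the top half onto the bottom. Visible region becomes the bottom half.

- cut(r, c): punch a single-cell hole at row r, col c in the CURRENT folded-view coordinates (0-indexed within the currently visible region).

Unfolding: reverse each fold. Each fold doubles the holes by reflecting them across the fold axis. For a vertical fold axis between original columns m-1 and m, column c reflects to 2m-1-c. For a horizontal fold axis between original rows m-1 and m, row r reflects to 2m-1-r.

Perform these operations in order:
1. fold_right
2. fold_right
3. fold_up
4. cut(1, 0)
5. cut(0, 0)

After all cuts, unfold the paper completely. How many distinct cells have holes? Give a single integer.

Answer: 16

Derivation:
Op 1 fold_right: fold axis v@2; visible region now rows[0,4) x cols[2,4) = 4x2
Op 2 fold_right: fold axis v@3; visible region now rows[0,4) x cols[3,4) = 4x1
Op 3 fold_up: fold axis h@2; visible region now rows[0,2) x cols[3,4) = 2x1
Op 4 cut(1, 0): punch at orig (1,3); cuts so far [(1, 3)]; region rows[0,2) x cols[3,4) = 2x1
Op 5 cut(0, 0): punch at orig (0,3); cuts so far [(0, 3), (1, 3)]; region rows[0,2) x cols[3,4) = 2x1
Unfold 1 (reflect across h@2): 4 holes -> [(0, 3), (1, 3), (2, 3), (3, 3)]
Unfold 2 (reflect across v@3): 8 holes -> [(0, 2), (0, 3), (1, 2), (1, 3), (2, 2), (2, 3), (3, 2), (3, 3)]
Unfold 3 (reflect across v@2): 16 holes -> [(0, 0), (0, 1), (0, 2), (0, 3), (1, 0), (1, 1), (1, 2), (1, 3), (2, 0), (2, 1), (2, 2), (2, 3), (3, 0), (3, 1), (3, 2), (3, 3)]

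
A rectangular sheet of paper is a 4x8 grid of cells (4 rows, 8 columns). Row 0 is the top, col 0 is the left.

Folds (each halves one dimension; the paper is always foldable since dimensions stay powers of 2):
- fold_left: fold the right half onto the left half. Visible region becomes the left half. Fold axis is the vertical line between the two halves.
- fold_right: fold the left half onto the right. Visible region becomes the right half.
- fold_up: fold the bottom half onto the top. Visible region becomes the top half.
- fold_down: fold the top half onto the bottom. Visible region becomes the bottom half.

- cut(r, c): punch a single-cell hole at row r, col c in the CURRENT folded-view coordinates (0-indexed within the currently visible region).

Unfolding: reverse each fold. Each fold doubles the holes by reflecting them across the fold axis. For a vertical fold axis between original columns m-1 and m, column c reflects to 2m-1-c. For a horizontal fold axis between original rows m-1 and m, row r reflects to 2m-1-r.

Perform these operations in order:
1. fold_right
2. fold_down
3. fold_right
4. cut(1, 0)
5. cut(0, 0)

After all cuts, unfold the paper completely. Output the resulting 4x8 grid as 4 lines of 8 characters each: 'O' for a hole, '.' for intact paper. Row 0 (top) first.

Answer: .OO..OO.
.OO..OO.
.OO..OO.
.OO..OO.

Derivation:
Op 1 fold_right: fold axis v@4; visible region now rows[0,4) x cols[4,8) = 4x4
Op 2 fold_down: fold axis h@2; visible region now rows[2,4) x cols[4,8) = 2x4
Op 3 fold_right: fold axis v@6; visible region now rows[2,4) x cols[6,8) = 2x2
Op 4 cut(1, 0): punch at orig (3,6); cuts so far [(3, 6)]; region rows[2,4) x cols[6,8) = 2x2
Op 5 cut(0, 0): punch at orig (2,6); cuts so far [(2, 6), (3, 6)]; region rows[2,4) x cols[6,8) = 2x2
Unfold 1 (reflect across v@6): 4 holes -> [(2, 5), (2, 6), (3, 5), (3, 6)]
Unfold 2 (reflect across h@2): 8 holes -> [(0, 5), (0, 6), (1, 5), (1, 6), (2, 5), (2, 6), (3, 5), (3, 6)]
Unfold 3 (reflect across v@4): 16 holes -> [(0, 1), (0, 2), (0, 5), (0, 6), (1, 1), (1, 2), (1, 5), (1, 6), (2, 1), (2, 2), (2, 5), (2, 6), (3, 1), (3, 2), (3, 5), (3, 6)]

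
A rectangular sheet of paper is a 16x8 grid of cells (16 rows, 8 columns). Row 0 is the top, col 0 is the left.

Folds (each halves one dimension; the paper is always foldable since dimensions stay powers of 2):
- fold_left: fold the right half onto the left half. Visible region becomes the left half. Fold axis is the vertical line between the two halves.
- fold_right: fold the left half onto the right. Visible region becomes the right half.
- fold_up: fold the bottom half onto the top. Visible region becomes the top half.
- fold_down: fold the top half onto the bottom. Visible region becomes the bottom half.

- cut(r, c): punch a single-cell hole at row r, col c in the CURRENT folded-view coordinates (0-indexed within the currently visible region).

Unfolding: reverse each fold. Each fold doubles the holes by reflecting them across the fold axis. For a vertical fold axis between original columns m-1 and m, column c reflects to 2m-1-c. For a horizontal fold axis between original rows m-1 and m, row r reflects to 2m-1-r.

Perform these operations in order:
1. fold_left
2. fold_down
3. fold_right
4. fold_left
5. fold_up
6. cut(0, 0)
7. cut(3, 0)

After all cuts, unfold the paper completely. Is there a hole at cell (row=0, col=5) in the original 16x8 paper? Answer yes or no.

Op 1 fold_left: fold axis v@4; visible region now rows[0,16) x cols[0,4) = 16x4
Op 2 fold_down: fold axis h@8; visible region now rows[8,16) x cols[0,4) = 8x4
Op 3 fold_right: fold axis v@2; visible region now rows[8,16) x cols[2,4) = 8x2
Op 4 fold_left: fold axis v@3; visible region now rows[8,16) x cols[2,3) = 8x1
Op 5 fold_up: fold axis h@12; visible region now rows[8,12) x cols[2,3) = 4x1
Op 6 cut(0, 0): punch at orig (8,2); cuts so far [(8, 2)]; region rows[8,12) x cols[2,3) = 4x1
Op 7 cut(3, 0): punch at orig (11,2); cuts so far [(8, 2), (11, 2)]; region rows[8,12) x cols[2,3) = 4x1
Unfold 1 (reflect across h@12): 4 holes -> [(8, 2), (11, 2), (12, 2), (15, 2)]
Unfold 2 (reflect across v@3): 8 holes -> [(8, 2), (8, 3), (11, 2), (11, 3), (12, 2), (12, 3), (15, 2), (15, 3)]
Unfold 3 (reflect across v@2): 16 holes -> [(8, 0), (8, 1), (8, 2), (8, 3), (11, 0), (11, 1), (11, 2), (11, 3), (12, 0), (12, 1), (12, 2), (12, 3), (15, 0), (15, 1), (15, 2), (15, 3)]
Unfold 4 (reflect across h@8): 32 holes -> [(0, 0), (0, 1), (0, 2), (0, 3), (3, 0), (3, 1), (3, 2), (3, 3), (4, 0), (4, 1), (4, 2), (4, 3), (7, 0), (7, 1), (7, 2), (7, 3), (8, 0), (8, 1), (8, 2), (8, 3), (11, 0), (11, 1), (11, 2), (11, 3), (12, 0), (12, 1), (12, 2), (12, 3), (15, 0), (15, 1), (15, 2), (15, 3)]
Unfold 5 (reflect across v@4): 64 holes -> [(0, 0), (0, 1), (0, 2), (0, 3), (0, 4), (0, 5), (0, 6), (0, 7), (3, 0), (3, 1), (3, 2), (3, 3), (3, 4), (3, 5), (3, 6), (3, 7), (4, 0), (4, 1), (4, 2), (4, 3), (4, 4), (4, 5), (4, 6), (4, 7), (7, 0), (7, 1), (7, 2), (7, 3), (7, 4), (7, 5), (7, 6), (7, 7), (8, 0), (8, 1), (8, 2), (8, 3), (8, 4), (8, 5), (8, 6), (8, 7), (11, 0), (11, 1), (11, 2), (11, 3), (11, 4), (11, 5), (11, 6), (11, 7), (12, 0), (12, 1), (12, 2), (12, 3), (12, 4), (12, 5), (12, 6), (12, 7), (15, 0), (15, 1), (15, 2), (15, 3), (15, 4), (15, 5), (15, 6), (15, 7)]
Holes: [(0, 0), (0, 1), (0, 2), (0, 3), (0, 4), (0, 5), (0, 6), (0, 7), (3, 0), (3, 1), (3, 2), (3, 3), (3, 4), (3, 5), (3, 6), (3, 7), (4, 0), (4, 1), (4, 2), (4, 3), (4, 4), (4, 5), (4, 6), (4, 7), (7, 0), (7, 1), (7, 2), (7, 3), (7, 4), (7, 5), (7, 6), (7, 7), (8, 0), (8, 1), (8, 2), (8, 3), (8, 4), (8, 5), (8, 6), (8, 7), (11, 0), (11, 1), (11, 2), (11, 3), (11, 4), (11, 5), (11, 6), (11, 7), (12, 0), (12, 1), (12, 2), (12, 3), (12, 4), (12, 5), (12, 6), (12, 7), (15, 0), (15, 1), (15, 2), (15, 3), (15, 4), (15, 5), (15, 6), (15, 7)]

Answer: yes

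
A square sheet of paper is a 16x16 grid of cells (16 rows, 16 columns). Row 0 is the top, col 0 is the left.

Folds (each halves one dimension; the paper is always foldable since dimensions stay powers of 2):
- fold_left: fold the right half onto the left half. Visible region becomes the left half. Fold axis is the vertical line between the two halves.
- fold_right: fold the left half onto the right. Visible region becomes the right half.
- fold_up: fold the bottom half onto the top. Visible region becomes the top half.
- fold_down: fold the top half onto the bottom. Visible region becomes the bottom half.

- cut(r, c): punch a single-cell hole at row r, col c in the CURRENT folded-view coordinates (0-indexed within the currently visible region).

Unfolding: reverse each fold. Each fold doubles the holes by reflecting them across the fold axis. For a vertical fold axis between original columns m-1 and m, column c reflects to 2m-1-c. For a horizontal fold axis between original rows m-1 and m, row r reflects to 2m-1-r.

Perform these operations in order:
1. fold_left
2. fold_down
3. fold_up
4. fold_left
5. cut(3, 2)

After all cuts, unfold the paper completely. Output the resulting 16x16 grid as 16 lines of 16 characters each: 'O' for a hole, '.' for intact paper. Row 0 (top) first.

Answer: ................
................
................
..O..O....O..O..
..O..O....O..O..
................
................
................
................
................
................
..O..O....O..O..
..O..O....O..O..
................
................
................

Derivation:
Op 1 fold_left: fold axis v@8; visible region now rows[0,16) x cols[0,8) = 16x8
Op 2 fold_down: fold axis h@8; visible region now rows[8,16) x cols[0,8) = 8x8
Op 3 fold_up: fold axis h@12; visible region now rows[8,12) x cols[0,8) = 4x8
Op 4 fold_left: fold axis v@4; visible region now rows[8,12) x cols[0,4) = 4x4
Op 5 cut(3, 2): punch at orig (11,2); cuts so far [(11, 2)]; region rows[8,12) x cols[0,4) = 4x4
Unfold 1 (reflect across v@4): 2 holes -> [(11, 2), (11, 5)]
Unfold 2 (reflect across h@12): 4 holes -> [(11, 2), (11, 5), (12, 2), (12, 5)]
Unfold 3 (reflect across h@8): 8 holes -> [(3, 2), (3, 5), (4, 2), (4, 5), (11, 2), (11, 5), (12, 2), (12, 5)]
Unfold 4 (reflect across v@8): 16 holes -> [(3, 2), (3, 5), (3, 10), (3, 13), (4, 2), (4, 5), (4, 10), (4, 13), (11, 2), (11, 5), (11, 10), (11, 13), (12, 2), (12, 5), (12, 10), (12, 13)]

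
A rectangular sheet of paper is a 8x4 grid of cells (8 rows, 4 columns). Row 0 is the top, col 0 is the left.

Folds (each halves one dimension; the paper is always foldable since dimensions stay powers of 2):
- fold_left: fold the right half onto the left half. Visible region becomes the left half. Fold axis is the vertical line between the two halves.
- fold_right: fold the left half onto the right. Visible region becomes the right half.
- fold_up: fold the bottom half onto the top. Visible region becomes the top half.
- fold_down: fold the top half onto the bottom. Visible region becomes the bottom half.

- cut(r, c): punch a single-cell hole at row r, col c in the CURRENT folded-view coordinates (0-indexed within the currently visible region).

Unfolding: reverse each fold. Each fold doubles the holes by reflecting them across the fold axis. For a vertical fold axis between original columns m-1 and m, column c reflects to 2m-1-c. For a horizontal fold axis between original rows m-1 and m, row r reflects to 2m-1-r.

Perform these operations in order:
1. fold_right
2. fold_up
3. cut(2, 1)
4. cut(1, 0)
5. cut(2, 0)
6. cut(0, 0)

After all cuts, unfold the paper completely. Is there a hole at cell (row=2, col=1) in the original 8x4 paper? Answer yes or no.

Op 1 fold_right: fold axis v@2; visible region now rows[0,8) x cols[2,4) = 8x2
Op 2 fold_up: fold axis h@4; visible region now rows[0,4) x cols[2,4) = 4x2
Op 3 cut(2, 1): punch at orig (2,3); cuts so far [(2, 3)]; region rows[0,4) x cols[2,4) = 4x2
Op 4 cut(1, 0): punch at orig (1,2); cuts so far [(1, 2), (2, 3)]; region rows[0,4) x cols[2,4) = 4x2
Op 5 cut(2, 0): punch at orig (2,2); cuts so far [(1, 2), (2, 2), (2, 3)]; region rows[0,4) x cols[2,4) = 4x2
Op 6 cut(0, 0): punch at orig (0,2); cuts so far [(0, 2), (1, 2), (2, 2), (2, 3)]; region rows[0,4) x cols[2,4) = 4x2
Unfold 1 (reflect across h@4): 8 holes -> [(0, 2), (1, 2), (2, 2), (2, 3), (5, 2), (5, 3), (6, 2), (7, 2)]
Unfold 2 (reflect across v@2): 16 holes -> [(0, 1), (0, 2), (1, 1), (1, 2), (2, 0), (2, 1), (2, 2), (2, 3), (5, 0), (5, 1), (5, 2), (5, 3), (6, 1), (6, 2), (7, 1), (7, 2)]
Holes: [(0, 1), (0, 2), (1, 1), (1, 2), (2, 0), (2, 1), (2, 2), (2, 3), (5, 0), (5, 1), (5, 2), (5, 3), (6, 1), (6, 2), (7, 1), (7, 2)]

Answer: yes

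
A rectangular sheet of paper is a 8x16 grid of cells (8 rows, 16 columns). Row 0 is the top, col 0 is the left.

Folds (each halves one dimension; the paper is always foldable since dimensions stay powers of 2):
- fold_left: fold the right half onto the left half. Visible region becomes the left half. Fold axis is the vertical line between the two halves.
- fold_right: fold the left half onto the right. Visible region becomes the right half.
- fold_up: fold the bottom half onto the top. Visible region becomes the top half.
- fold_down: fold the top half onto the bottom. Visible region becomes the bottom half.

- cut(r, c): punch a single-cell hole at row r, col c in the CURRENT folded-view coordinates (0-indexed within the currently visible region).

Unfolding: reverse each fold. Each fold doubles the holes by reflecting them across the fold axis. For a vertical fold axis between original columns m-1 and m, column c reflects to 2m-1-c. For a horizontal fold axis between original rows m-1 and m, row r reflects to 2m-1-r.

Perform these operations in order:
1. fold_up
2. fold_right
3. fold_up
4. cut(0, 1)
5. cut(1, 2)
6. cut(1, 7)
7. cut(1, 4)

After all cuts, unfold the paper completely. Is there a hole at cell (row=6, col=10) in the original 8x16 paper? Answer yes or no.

Answer: yes

Derivation:
Op 1 fold_up: fold axis h@4; visible region now rows[0,4) x cols[0,16) = 4x16
Op 2 fold_right: fold axis v@8; visible region now rows[0,4) x cols[8,16) = 4x8
Op 3 fold_up: fold axis h@2; visible region now rows[0,2) x cols[8,16) = 2x8
Op 4 cut(0, 1): punch at orig (0,9); cuts so far [(0, 9)]; region rows[0,2) x cols[8,16) = 2x8
Op 5 cut(1, 2): punch at orig (1,10); cuts so far [(0, 9), (1, 10)]; region rows[0,2) x cols[8,16) = 2x8
Op 6 cut(1, 7): punch at orig (1,15); cuts so far [(0, 9), (1, 10), (1, 15)]; region rows[0,2) x cols[8,16) = 2x8
Op 7 cut(1, 4): punch at orig (1,12); cuts so far [(0, 9), (1, 10), (1, 12), (1, 15)]; region rows[0,2) x cols[8,16) = 2x8
Unfold 1 (reflect across h@2): 8 holes -> [(0, 9), (1, 10), (1, 12), (1, 15), (2, 10), (2, 12), (2, 15), (3, 9)]
Unfold 2 (reflect across v@8): 16 holes -> [(0, 6), (0, 9), (1, 0), (1, 3), (1, 5), (1, 10), (1, 12), (1, 15), (2, 0), (2, 3), (2, 5), (2, 10), (2, 12), (2, 15), (3, 6), (3, 9)]
Unfold 3 (reflect across h@4): 32 holes -> [(0, 6), (0, 9), (1, 0), (1, 3), (1, 5), (1, 10), (1, 12), (1, 15), (2, 0), (2, 3), (2, 5), (2, 10), (2, 12), (2, 15), (3, 6), (3, 9), (4, 6), (4, 9), (5, 0), (5, 3), (5, 5), (5, 10), (5, 12), (5, 15), (6, 0), (6, 3), (6, 5), (6, 10), (6, 12), (6, 15), (7, 6), (7, 9)]
Holes: [(0, 6), (0, 9), (1, 0), (1, 3), (1, 5), (1, 10), (1, 12), (1, 15), (2, 0), (2, 3), (2, 5), (2, 10), (2, 12), (2, 15), (3, 6), (3, 9), (4, 6), (4, 9), (5, 0), (5, 3), (5, 5), (5, 10), (5, 12), (5, 15), (6, 0), (6, 3), (6, 5), (6, 10), (6, 12), (6, 15), (7, 6), (7, 9)]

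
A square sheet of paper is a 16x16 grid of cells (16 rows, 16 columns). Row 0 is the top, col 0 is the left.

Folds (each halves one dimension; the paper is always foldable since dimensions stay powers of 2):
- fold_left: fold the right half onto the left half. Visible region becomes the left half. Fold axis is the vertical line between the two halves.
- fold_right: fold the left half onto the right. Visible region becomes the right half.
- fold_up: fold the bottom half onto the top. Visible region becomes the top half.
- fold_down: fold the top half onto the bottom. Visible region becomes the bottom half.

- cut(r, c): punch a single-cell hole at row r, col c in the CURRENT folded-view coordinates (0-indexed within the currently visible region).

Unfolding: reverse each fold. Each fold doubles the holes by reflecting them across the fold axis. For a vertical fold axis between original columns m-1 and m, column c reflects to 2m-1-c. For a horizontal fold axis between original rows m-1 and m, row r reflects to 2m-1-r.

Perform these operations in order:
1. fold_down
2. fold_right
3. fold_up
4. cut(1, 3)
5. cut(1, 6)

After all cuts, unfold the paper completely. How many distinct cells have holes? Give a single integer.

Answer: 16

Derivation:
Op 1 fold_down: fold axis h@8; visible region now rows[8,16) x cols[0,16) = 8x16
Op 2 fold_right: fold axis v@8; visible region now rows[8,16) x cols[8,16) = 8x8
Op 3 fold_up: fold axis h@12; visible region now rows[8,12) x cols[8,16) = 4x8
Op 4 cut(1, 3): punch at orig (9,11); cuts so far [(9, 11)]; region rows[8,12) x cols[8,16) = 4x8
Op 5 cut(1, 6): punch at orig (9,14); cuts so far [(9, 11), (9, 14)]; region rows[8,12) x cols[8,16) = 4x8
Unfold 1 (reflect across h@12): 4 holes -> [(9, 11), (9, 14), (14, 11), (14, 14)]
Unfold 2 (reflect across v@8): 8 holes -> [(9, 1), (9, 4), (9, 11), (9, 14), (14, 1), (14, 4), (14, 11), (14, 14)]
Unfold 3 (reflect across h@8): 16 holes -> [(1, 1), (1, 4), (1, 11), (1, 14), (6, 1), (6, 4), (6, 11), (6, 14), (9, 1), (9, 4), (9, 11), (9, 14), (14, 1), (14, 4), (14, 11), (14, 14)]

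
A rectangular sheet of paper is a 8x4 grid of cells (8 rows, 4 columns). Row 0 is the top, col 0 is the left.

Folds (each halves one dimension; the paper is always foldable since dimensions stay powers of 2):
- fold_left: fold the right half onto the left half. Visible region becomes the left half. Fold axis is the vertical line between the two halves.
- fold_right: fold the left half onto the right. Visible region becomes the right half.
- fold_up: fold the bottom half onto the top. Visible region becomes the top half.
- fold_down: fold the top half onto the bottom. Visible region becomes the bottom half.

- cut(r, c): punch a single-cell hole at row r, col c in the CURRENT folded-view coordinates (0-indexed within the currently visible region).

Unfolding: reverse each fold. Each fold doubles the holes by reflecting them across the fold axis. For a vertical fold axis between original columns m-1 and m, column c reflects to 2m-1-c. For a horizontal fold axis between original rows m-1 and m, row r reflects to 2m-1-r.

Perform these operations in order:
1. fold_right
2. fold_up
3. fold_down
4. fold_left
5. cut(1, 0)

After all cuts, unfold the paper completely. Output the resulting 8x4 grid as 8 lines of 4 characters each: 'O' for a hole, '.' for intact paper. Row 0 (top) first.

Op 1 fold_right: fold axis v@2; visible region now rows[0,8) x cols[2,4) = 8x2
Op 2 fold_up: fold axis h@4; visible region now rows[0,4) x cols[2,4) = 4x2
Op 3 fold_down: fold axis h@2; visible region now rows[2,4) x cols[2,4) = 2x2
Op 4 fold_left: fold axis v@3; visible region now rows[2,4) x cols[2,3) = 2x1
Op 5 cut(1, 0): punch at orig (3,2); cuts so far [(3, 2)]; region rows[2,4) x cols[2,3) = 2x1
Unfold 1 (reflect across v@3): 2 holes -> [(3, 2), (3, 3)]
Unfold 2 (reflect across h@2): 4 holes -> [(0, 2), (0, 3), (3, 2), (3, 3)]
Unfold 3 (reflect across h@4): 8 holes -> [(0, 2), (0, 3), (3, 2), (3, 3), (4, 2), (4, 3), (7, 2), (7, 3)]
Unfold 4 (reflect across v@2): 16 holes -> [(0, 0), (0, 1), (0, 2), (0, 3), (3, 0), (3, 1), (3, 2), (3, 3), (4, 0), (4, 1), (4, 2), (4, 3), (7, 0), (7, 1), (7, 2), (7, 3)]

Answer: OOOO
....
....
OOOO
OOOO
....
....
OOOO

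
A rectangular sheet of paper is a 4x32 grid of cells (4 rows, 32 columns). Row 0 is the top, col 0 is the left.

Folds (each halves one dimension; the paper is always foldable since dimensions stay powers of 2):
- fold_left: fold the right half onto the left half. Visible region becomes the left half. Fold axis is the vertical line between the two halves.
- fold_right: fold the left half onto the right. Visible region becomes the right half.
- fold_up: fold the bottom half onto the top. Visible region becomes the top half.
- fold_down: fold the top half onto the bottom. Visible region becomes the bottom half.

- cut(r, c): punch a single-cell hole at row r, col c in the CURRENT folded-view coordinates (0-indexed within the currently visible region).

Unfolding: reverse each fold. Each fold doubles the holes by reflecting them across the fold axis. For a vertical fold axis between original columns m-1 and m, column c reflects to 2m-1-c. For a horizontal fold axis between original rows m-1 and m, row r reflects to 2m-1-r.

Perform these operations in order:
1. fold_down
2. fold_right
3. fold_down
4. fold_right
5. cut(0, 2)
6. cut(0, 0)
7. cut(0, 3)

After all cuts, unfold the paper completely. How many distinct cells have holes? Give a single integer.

Op 1 fold_down: fold axis h@2; visible region now rows[2,4) x cols[0,32) = 2x32
Op 2 fold_right: fold axis v@16; visible region now rows[2,4) x cols[16,32) = 2x16
Op 3 fold_down: fold axis h@3; visible region now rows[3,4) x cols[16,32) = 1x16
Op 4 fold_right: fold axis v@24; visible region now rows[3,4) x cols[24,32) = 1x8
Op 5 cut(0, 2): punch at orig (3,26); cuts so far [(3, 26)]; region rows[3,4) x cols[24,32) = 1x8
Op 6 cut(0, 0): punch at orig (3,24); cuts so far [(3, 24), (3, 26)]; region rows[3,4) x cols[24,32) = 1x8
Op 7 cut(0, 3): punch at orig (3,27); cuts so far [(3, 24), (3, 26), (3, 27)]; region rows[3,4) x cols[24,32) = 1x8
Unfold 1 (reflect across v@24): 6 holes -> [(3, 20), (3, 21), (3, 23), (3, 24), (3, 26), (3, 27)]
Unfold 2 (reflect across h@3): 12 holes -> [(2, 20), (2, 21), (2, 23), (2, 24), (2, 26), (2, 27), (3, 20), (3, 21), (3, 23), (3, 24), (3, 26), (3, 27)]
Unfold 3 (reflect across v@16): 24 holes -> [(2, 4), (2, 5), (2, 7), (2, 8), (2, 10), (2, 11), (2, 20), (2, 21), (2, 23), (2, 24), (2, 26), (2, 27), (3, 4), (3, 5), (3, 7), (3, 8), (3, 10), (3, 11), (3, 20), (3, 21), (3, 23), (3, 24), (3, 26), (3, 27)]
Unfold 4 (reflect across h@2): 48 holes -> [(0, 4), (0, 5), (0, 7), (0, 8), (0, 10), (0, 11), (0, 20), (0, 21), (0, 23), (0, 24), (0, 26), (0, 27), (1, 4), (1, 5), (1, 7), (1, 8), (1, 10), (1, 11), (1, 20), (1, 21), (1, 23), (1, 24), (1, 26), (1, 27), (2, 4), (2, 5), (2, 7), (2, 8), (2, 10), (2, 11), (2, 20), (2, 21), (2, 23), (2, 24), (2, 26), (2, 27), (3, 4), (3, 5), (3, 7), (3, 8), (3, 10), (3, 11), (3, 20), (3, 21), (3, 23), (3, 24), (3, 26), (3, 27)]

Answer: 48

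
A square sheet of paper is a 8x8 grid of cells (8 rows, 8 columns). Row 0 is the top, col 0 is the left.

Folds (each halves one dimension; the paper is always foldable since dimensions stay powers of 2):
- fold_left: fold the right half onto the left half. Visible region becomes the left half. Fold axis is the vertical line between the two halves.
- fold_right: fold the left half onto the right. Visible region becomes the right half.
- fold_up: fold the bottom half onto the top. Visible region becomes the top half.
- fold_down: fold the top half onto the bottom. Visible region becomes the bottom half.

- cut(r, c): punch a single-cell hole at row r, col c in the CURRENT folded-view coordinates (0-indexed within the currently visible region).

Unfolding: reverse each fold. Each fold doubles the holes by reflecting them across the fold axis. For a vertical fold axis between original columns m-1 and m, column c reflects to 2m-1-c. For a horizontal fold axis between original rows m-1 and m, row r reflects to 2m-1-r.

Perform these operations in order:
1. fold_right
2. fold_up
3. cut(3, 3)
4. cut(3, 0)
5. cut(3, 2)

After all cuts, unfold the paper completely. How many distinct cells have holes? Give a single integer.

Answer: 12

Derivation:
Op 1 fold_right: fold axis v@4; visible region now rows[0,8) x cols[4,8) = 8x4
Op 2 fold_up: fold axis h@4; visible region now rows[0,4) x cols[4,8) = 4x4
Op 3 cut(3, 3): punch at orig (3,7); cuts so far [(3, 7)]; region rows[0,4) x cols[4,8) = 4x4
Op 4 cut(3, 0): punch at orig (3,4); cuts so far [(3, 4), (3, 7)]; region rows[0,4) x cols[4,8) = 4x4
Op 5 cut(3, 2): punch at orig (3,6); cuts so far [(3, 4), (3, 6), (3, 7)]; region rows[0,4) x cols[4,8) = 4x4
Unfold 1 (reflect across h@4): 6 holes -> [(3, 4), (3, 6), (3, 7), (4, 4), (4, 6), (4, 7)]
Unfold 2 (reflect across v@4): 12 holes -> [(3, 0), (3, 1), (3, 3), (3, 4), (3, 6), (3, 7), (4, 0), (4, 1), (4, 3), (4, 4), (4, 6), (4, 7)]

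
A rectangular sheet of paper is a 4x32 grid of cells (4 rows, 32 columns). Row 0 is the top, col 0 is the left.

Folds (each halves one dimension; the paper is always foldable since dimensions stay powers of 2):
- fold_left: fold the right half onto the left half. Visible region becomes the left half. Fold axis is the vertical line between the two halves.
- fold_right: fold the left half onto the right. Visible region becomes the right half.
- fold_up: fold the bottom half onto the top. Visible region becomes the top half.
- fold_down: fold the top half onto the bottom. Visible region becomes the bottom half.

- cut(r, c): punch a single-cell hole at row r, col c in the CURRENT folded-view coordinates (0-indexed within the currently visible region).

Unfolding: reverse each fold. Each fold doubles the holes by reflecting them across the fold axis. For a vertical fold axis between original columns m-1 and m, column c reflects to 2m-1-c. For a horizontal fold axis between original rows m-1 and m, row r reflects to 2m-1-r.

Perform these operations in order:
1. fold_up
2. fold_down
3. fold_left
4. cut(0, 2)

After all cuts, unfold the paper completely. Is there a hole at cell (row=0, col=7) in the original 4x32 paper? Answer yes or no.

Op 1 fold_up: fold axis h@2; visible region now rows[0,2) x cols[0,32) = 2x32
Op 2 fold_down: fold axis h@1; visible region now rows[1,2) x cols[0,32) = 1x32
Op 3 fold_left: fold axis v@16; visible region now rows[1,2) x cols[0,16) = 1x16
Op 4 cut(0, 2): punch at orig (1,2); cuts so far [(1, 2)]; region rows[1,2) x cols[0,16) = 1x16
Unfold 1 (reflect across v@16): 2 holes -> [(1, 2), (1, 29)]
Unfold 2 (reflect across h@1): 4 holes -> [(0, 2), (0, 29), (1, 2), (1, 29)]
Unfold 3 (reflect across h@2): 8 holes -> [(0, 2), (0, 29), (1, 2), (1, 29), (2, 2), (2, 29), (3, 2), (3, 29)]
Holes: [(0, 2), (0, 29), (1, 2), (1, 29), (2, 2), (2, 29), (3, 2), (3, 29)]

Answer: no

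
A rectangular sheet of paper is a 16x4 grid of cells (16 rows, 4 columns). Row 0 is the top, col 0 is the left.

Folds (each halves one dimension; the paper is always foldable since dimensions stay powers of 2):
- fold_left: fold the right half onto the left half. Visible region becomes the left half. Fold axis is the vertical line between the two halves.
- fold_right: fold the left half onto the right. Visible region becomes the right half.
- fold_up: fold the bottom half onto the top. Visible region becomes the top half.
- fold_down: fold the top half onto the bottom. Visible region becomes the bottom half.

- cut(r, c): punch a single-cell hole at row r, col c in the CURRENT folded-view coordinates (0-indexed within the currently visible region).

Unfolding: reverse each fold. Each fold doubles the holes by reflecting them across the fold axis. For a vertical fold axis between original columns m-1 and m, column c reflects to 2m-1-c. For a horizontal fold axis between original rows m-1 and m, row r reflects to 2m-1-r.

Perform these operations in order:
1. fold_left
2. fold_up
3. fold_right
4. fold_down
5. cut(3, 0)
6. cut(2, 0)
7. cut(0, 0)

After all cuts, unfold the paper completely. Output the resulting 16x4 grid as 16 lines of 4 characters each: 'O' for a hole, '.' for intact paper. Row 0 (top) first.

Op 1 fold_left: fold axis v@2; visible region now rows[0,16) x cols[0,2) = 16x2
Op 2 fold_up: fold axis h@8; visible region now rows[0,8) x cols[0,2) = 8x2
Op 3 fold_right: fold axis v@1; visible region now rows[0,8) x cols[1,2) = 8x1
Op 4 fold_down: fold axis h@4; visible region now rows[4,8) x cols[1,2) = 4x1
Op 5 cut(3, 0): punch at orig (7,1); cuts so far [(7, 1)]; region rows[4,8) x cols[1,2) = 4x1
Op 6 cut(2, 0): punch at orig (6,1); cuts so far [(6, 1), (7, 1)]; region rows[4,8) x cols[1,2) = 4x1
Op 7 cut(0, 0): punch at orig (4,1); cuts so far [(4, 1), (6, 1), (7, 1)]; region rows[4,8) x cols[1,2) = 4x1
Unfold 1 (reflect across h@4): 6 holes -> [(0, 1), (1, 1), (3, 1), (4, 1), (6, 1), (7, 1)]
Unfold 2 (reflect across v@1): 12 holes -> [(0, 0), (0, 1), (1, 0), (1, 1), (3, 0), (3, 1), (4, 0), (4, 1), (6, 0), (6, 1), (7, 0), (7, 1)]
Unfold 3 (reflect across h@8): 24 holes -> [(0, 0), (0, 1), (1, 0), (1, 1), (3, 0), (3, 1), (4, 0), (4, 1), (6, 0), (6, 1), (7, 0), (7, 1), (8, 0), (8, 1), (9, 0), (9, 1), (11, 0), (11, 1), (12, 0), (12, 1), (14, 0), (14, 1), (15, 0), (15, 1)]
Unfold 4 (reflect across v@2): 48 holes -> [(0, 0), (0, 1), (0, 2), (0, 3), (1, 0), (1, 1), (1, 2), (1, 3), (3, 0), (3, 1), (3, 2), (3, 3), (4, 0), (4, 1), (4, 2), (4, 3), (6, 0), (6, 1), (6, 2), (6, 3), (7, 0), (7, 1), (7, 2), (7, 3), (8, 0), (8, 1), (8, 2), (8, 3), (9, 0), (9, 1), (9, 2), (9, 3), (11, 0), (11, 1), (11, 2), (11, 3), (12, 0), (12, 1), (12, 2), (12, 3), (14, 0), (14, 1), (14, 2), (14, 3), (15, 0), (15, 1), (15, 2), (15, 3)]

Answer: OOOO
OOOO
....
OOOO
OOOO
....
OOOO
OOOO
OOOO
OOOO
....
OOOO
OOOO
....
OOOO
OOOO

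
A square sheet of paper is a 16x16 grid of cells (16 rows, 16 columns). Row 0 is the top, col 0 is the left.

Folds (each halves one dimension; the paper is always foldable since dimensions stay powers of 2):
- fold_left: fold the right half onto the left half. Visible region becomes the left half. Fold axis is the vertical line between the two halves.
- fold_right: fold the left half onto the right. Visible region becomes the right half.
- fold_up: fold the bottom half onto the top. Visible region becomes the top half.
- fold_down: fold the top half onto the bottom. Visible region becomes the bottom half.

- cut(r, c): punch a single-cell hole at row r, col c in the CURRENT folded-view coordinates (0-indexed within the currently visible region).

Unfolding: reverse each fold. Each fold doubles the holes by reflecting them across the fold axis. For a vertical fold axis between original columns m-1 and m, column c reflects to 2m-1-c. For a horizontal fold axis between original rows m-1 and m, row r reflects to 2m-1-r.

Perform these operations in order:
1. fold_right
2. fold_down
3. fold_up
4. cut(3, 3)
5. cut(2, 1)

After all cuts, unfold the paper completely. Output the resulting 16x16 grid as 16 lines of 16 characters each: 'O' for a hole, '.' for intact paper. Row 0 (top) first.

Op 1 fold_right: fold axis v@8; visible region now rows[0,16) x cols[8,16) = 16x8
Op 2 fold_down: fold axis h@8; visible region now rows[8,16) x cols[8,16) = 8x8
Op 3 fold_up: fold axis h@12; visible region now rows[8,12) x cols[8,16) = 4x8
Op 4 cut(3, 3): punch at orig (11,11); cuts so far [(11, 11)]; region rows[8,12) x cols[8,16) = 4x8
Op 5 cut(2, 1): punch at orig (10,9); cuts so far [(10, 9), (11, 11)]; region rows[8,12) x cols[8,16) = 4x8
Unfold 1 (reflect across h@12): 4 holes -> [(10, 9), (11, 11), (12, 11), (13, 9)]
Unfold 2 (reflect across h@8): 8 holes -> [(2, 9), (3, 11), (4, 11), (5, 9), (10, 9), (11, 11), (12, 11), (13, 9)]
Unfold 3 (reflect across v@8): 16 holes -> [(2, 6), (2, 9), (3, 4), (3, 11), (4, 4), (4, 11), (5, 6), (5, 9), (10, 6), (10, 9), (11, 4), (11, 11), (12, 4), (12, 11), (13, 6), (13, 9)]

Answer: ................
................
......O..O......
....O......O....
....O......O....
......O..O......
................
................
................
................
......O..O......
....O......O....
....O......O....
......O..O......
................
................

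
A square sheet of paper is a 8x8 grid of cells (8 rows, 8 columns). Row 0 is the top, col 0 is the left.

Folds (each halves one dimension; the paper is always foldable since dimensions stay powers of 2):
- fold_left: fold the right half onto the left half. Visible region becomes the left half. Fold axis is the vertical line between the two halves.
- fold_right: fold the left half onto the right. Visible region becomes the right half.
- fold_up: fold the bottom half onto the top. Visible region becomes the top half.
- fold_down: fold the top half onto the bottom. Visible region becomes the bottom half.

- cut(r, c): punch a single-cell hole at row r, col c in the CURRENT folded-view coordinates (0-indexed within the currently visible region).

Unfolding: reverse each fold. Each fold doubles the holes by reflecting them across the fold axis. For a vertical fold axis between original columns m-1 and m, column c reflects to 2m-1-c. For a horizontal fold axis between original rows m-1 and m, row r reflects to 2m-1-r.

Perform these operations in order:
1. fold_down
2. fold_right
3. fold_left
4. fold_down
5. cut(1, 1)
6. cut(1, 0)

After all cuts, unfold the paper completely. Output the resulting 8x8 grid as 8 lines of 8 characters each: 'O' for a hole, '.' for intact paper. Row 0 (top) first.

Answer: OOOOOOOO
........
........
OOOOOOOO
OOOOOOOO
........
........
OOOOOOOO

Derivation:
Op 1 fold_down: fold axis h@4; visible region now rows[4,8) x cols[0,8) = 4x8
Op 2 fold_right: fold axis v@4; visible region now rows[4,8) x cols[4,8) = 4x4
Op 3 fold_left: fold axis v@6; visible region now rows[4,8) x cols[4,6) = 4x2
Op 4 fold_down: fold axis h@6; visible region now rows[6,8) x cols[4,6) = 2x2
Op 5 cut(1, 1): punch at orig (7,5); cuts so far [(7, 5)]; region rows[6,8) x cols[4,6) = 2x2
Op 6 cut(1, 0): punch at orig (7,4); cuts so far [(7, 4), (7, 5)]; region rows[6,8) x cols[4,6) = 2x2
Unfold 1 (reflect across h@6): 4 holes -> [(4, 4), (4, 5), (7, 4), (7, 5)]
Unfold 2 (reflect across v@6): 8 holes -> [(4, 4), (4, 5), (4, 6), (4, 7), (7, 4), (7, 5), (7, 6), (7, 7)]
Unfold 3 (reflect across v@4): 16 holes -> [(4, 0), (4, 1), (4, 2), (4, 3), (4, 4), (4, 5), (4, 6), (4, 7), (7, 0), (7, 1), (7, 2), (7, 3), (7, 4), (7, 5), (7, 6), (7, 7)]
Unfold 4 (reflect across h@4): 32 holes -> [(0, 0), (0, 1), (0, 2), (0, 3), (0, 4), (0, 5), (0, 6), (0, 7), (3, 0), (3, 1), (3, 2), (3, 3), (3, 4), (3, 5), (3, 6), (3, 7), (4, 0), (4, 1), (4, 2), (4, 3), (4, 4), (4, 5), (4, 6), (4, 7), (7, 0), (7, 1), (7, 2), (7, 3), (7, 4), (7, 5), (7, 6), (7, 7)]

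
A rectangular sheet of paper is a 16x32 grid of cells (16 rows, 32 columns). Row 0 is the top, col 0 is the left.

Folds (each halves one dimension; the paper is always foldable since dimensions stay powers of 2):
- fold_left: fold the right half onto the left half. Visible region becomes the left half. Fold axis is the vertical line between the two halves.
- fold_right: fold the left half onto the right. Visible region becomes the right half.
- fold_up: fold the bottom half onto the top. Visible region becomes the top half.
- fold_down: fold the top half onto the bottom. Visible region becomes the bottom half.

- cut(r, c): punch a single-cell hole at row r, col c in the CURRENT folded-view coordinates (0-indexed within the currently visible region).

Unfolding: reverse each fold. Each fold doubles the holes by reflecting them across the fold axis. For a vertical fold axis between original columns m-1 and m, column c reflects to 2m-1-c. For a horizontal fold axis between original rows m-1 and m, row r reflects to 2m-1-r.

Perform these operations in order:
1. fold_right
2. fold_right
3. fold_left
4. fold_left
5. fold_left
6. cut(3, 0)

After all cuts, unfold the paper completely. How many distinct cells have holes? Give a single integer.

Op 1 fold_right: fold axis v@16; visible region now rows[0,16) x cols[16,32) = 16x16
Op 2 fold_right: fold axis v@24; visible region now rows[0,16) x cols[24,32) = 16x8
Op 3 fold_left: fold axis v@28; visible region now rows[0,16) x cols[24,28) = 16x4
Op 4 fold_left: fold axis v@26; visible region now rows[0,16) x cols[24,26) = 16x2
Op 5 fold_left: fold axis v@25; visible region now rows[0,16) x cols[24,25) = 16x1
Op 6 cut(3, 0): punch at orig (3,24); cuts so far [(3, 24)]; region rows[0,16) x cols[24,25) = 16x1
Unfold 1 (reflect across v@25): 2 holes -> [(3, 24), (3, 25)]
Unfold 2 (reflect across v@26): 4 holes -> [(3, 24), (3, 25), (3, 26), (3, 27)]
Unfold 3 (reflect across v@28): 8 holes -> [(3, 24), (3, 25), (3, 26), (3, 27), (3, 28), (3, 29), (3, 30), (3, 31)]
Unfold 4 (reflect across v@24): 16 holes -> [(3, 16), (3, 17), (3, 18), (3, 19), (3, 20), (3, 21), (3, 22), (3, 23), (3, 24), (3, 25), (3, 26), (3, 27), (3, 28), (3, 29), (3, 30), (3, 31)]
Unfold 5 (reflect across v@16): 32 holes -> [(3, 0), (3, 1), (3, 2), (3, 3), (3, 4), (3, 5), (3, 6), (3, 7), (3, 8), (3, 9), (3, 10), (3, 11), (3, 12), (3, 13), (3, 14), (3, 15), (3, 16), (3, 17), (3, 18), (3, 19), (3, 20), (3, 21), (3, 22), (3, 23), (3, 24), (3, 25), (3, 26), (3, 27), (3, 28), (3, 29), (3, 30), (3, 31)]

Answer: 32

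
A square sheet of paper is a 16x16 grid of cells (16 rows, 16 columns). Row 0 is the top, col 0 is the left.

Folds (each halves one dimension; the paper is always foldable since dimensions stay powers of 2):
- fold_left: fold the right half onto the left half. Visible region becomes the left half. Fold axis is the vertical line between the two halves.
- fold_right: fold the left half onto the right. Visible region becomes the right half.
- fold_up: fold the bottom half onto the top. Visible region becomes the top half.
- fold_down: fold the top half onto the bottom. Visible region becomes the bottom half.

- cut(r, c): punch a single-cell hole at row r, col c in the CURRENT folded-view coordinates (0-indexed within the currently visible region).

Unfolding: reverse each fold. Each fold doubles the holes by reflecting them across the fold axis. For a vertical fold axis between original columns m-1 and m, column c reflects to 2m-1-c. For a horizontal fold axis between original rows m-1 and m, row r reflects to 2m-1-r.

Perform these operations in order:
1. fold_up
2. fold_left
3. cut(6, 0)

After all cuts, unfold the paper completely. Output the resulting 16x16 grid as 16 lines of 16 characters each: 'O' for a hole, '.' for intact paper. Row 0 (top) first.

Answer: ................
................
................
................
................
................
O..............O
................
................
O..............O
................
................
................
................
................
................

Derivation:
Op 1 fold_up: fold axis h@8; visible region now rows[0,8) x cols[0,16) = 8x16
Op 2 fold_left: fold axis v@8; visible region now rows[0,8) x cols[0,8) = 8x8
Op 3 cut(6, 0): punch at orig (6,0); cuts so far [(6, 0)]; region rows[0,8) x cols[0,8) = 8x8
Unfold 1 (reflect across v@8): 2 holes -> [(6, 0), (6, 15)]
Unfold 2 (reflect across h@8): 4 holes -> [(6, 0), (6, 15), (9, 0), (9, 15)]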